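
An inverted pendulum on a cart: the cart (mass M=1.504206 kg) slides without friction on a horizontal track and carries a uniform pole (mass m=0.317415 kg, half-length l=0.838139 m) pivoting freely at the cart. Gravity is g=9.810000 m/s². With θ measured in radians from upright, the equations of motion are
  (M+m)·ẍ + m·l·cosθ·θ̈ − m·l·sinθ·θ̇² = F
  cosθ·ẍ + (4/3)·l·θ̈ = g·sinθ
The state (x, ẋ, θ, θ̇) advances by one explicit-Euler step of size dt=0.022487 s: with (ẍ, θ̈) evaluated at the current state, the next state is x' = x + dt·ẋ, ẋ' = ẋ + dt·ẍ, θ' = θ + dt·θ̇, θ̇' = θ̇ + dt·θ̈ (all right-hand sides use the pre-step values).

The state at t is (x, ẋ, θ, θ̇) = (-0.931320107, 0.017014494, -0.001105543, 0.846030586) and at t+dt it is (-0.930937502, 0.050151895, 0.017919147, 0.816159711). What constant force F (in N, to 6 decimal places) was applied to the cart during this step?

F = 2.331202 N

ẍ = (ẋ'−ẋ)/dt = (0.050151895−0.017014494)/0.022487 = 1.473625
θ̈ = (θ̇'−θ̇)/dt = (0.816159711−0.846030586)/0.022487 = -1.328362
sinθ=-0.001106, cosθ=0.999999
F = (M+m)·ẍ + m·l·cosθ·θ̈ − m·l·sinθ·θ̇² = 2.684386 + -0.353394 − -0.000211 = 2.331202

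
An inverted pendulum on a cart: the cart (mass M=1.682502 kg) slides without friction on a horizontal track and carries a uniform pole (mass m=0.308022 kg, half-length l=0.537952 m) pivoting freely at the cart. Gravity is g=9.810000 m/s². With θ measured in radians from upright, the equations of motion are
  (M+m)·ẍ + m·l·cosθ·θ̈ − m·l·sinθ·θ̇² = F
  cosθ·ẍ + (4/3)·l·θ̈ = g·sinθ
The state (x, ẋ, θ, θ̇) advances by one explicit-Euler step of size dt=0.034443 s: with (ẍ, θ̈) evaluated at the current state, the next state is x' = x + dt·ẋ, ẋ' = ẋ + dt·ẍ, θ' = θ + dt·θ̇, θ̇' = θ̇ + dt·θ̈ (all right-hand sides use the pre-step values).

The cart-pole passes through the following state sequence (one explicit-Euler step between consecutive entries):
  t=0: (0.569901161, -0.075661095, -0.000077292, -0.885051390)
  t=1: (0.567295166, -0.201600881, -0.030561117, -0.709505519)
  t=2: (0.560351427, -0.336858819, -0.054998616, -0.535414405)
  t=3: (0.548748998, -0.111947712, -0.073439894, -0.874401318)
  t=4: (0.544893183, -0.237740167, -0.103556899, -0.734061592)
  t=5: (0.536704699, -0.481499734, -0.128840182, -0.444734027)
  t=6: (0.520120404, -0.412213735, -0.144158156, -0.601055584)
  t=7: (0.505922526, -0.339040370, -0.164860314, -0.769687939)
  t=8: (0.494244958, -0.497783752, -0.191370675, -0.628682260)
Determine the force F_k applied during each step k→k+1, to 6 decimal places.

step 0→1:
  ẍ = (ẋ'−ẋ)/dt = (-0.201600881−-0.075661095)/0.034443 = -3.656470
  θ̈ = (θ̇'−θ̇)/dt = (-0.709505519−-0.885051390)/0.034443 = 5.096707
  sinθ=-0.000077, cosθ=1.000000
  F = (M+m)·ẍ + m·l·cosθ·θ̈ − m·l·sinθ·θ̇² = -7.278291 + 0.844530 − -0.000010 = -6.433751
step 1→2:
  ẍ = (ẋ'−ẋ)/dt = (-0.336858819−-0.201600881)/0.034443 = -3.927008
  θ̈ = (θ̇'−θ̇)/dt = (-0.535414405−-0.709505519)/0.034443 = 5.054470
  sinθ=-0.030556, cosθ=0.999533
  F = (M+m)·ẍ + m·l·cosθ·θ̈ − m·l·sinθ·θ̇² = -7.816804 + 0.837140 − -0.002549 = -6.977115
step 2→3:
  ẍ = (ẋ'−ẋ)/dt = (-0.111947712−-0.336858819)/0.034443 = 6.529951
  θ̈ = (θ̇'−θ̇)/dt = (-0.874401318−-0.535414405)/0.034443 = -9.841968
  sinθ=-0.054971, cosθ=0.998488
  F = (M+m)·ẍ + m·l·cosθ·θ̈ − m·l·sinθ·θ̇² = 12.998024 + -1.628359 − -0.002611 = 11.372277
step 3→4:
  ẍ = (ẋ'−ẋ)/dt = (-0.237740167−-0.111947712)/0.034443 = -3.652192
  θ̈ = (θ̇'−θ̇)/dt = (-0.734061592−-0.874401318)/0.034443 = 4.074550
  sinθ=-0.073374, cosθ=0.997305
  F = (M+m)·ẍ + m·l·cosθ·θ̈ − m·l·sinθ·θ̇² = -7.269776 + 0.673337 − -0.009296 = -6.587143
step 4→5:
  ẍ = (ẋ'−ẋ)/dt = (-0.481499734−-0.237740167)/0.034443 = -7.077187
  θ̈ = (θ̇'−θ̇)/dt = (-0.444734027−-0.734061592)/0.034443 = 8.400185
  sinθ=-0.103372, cosθ=0.994643
  F = (M+m)·ẍ + m·l·cosθ·θ̈ − m·l·sinθ·θ̇² = -14.087311 + 1.384463 − -0.009230 = -12.693619
step 5→6:
  ẍ = (ẋ'−ẋ)/dt = (-0.412213735−-0.481499734)/0.034443 = 2.011613
  θ̈ = (θ̇'−θ̇)/dt = (-0.601055584−-0.444734027)/0.034443 = -4.538558
  sinθ=-0.128484, cosθ=0.991712
  F = (M+m)·ẍ + m·l·cosθ·θ̈ − m·l·sinθ·θ̇² = 4.004165 + -0.745811 − -0.004211 = 3.262565
step 6→7:
  ẍ = (ẋ'−ẋ)/dt = (-0.339040370−-0.412213735)/0.034443 = 2.124477
  θ̈ = (θ̇'−θ̇)/dt = (-0.769687939−-0.601055584)/0.034443 = -4.895983
  sinθ=-0.143659, cosθ=0.989627
  F = (M+m)·ẍ + m·l·cosθ·θ̈ − m·l·sinθ·θ̇² = 4.228823 + -0.802854 − -0.008600 = 3.434568
step 7→8:
  ẍ = (ẋ'−ẋ)/dt = (-0.497783752−-0.339040370)/0.034443 = -4.608872
  θ̈ = (θ̇'−θ̇)/dt = (-0.628682260−-0.769687939)/0.034443 = 4.093885
  sinθ=-0.164115, cosθ=0.986441
  F = (M+m)·ẍ + m·l·cosθ·θ̈ − m·l·sinθ·θ̇² = -9.174071 + 0.669163 − -0.016110 = -8.488797

F_0 = -6.433751 N
F_1 = -6.977115 N
F_2 = 11.372277 N
F_3 = -6.587143 N
F_4 = -12.693619 N
F_5 = 3.262565 N
F_6 = 3.434568 N
F_7 = -8.488797 N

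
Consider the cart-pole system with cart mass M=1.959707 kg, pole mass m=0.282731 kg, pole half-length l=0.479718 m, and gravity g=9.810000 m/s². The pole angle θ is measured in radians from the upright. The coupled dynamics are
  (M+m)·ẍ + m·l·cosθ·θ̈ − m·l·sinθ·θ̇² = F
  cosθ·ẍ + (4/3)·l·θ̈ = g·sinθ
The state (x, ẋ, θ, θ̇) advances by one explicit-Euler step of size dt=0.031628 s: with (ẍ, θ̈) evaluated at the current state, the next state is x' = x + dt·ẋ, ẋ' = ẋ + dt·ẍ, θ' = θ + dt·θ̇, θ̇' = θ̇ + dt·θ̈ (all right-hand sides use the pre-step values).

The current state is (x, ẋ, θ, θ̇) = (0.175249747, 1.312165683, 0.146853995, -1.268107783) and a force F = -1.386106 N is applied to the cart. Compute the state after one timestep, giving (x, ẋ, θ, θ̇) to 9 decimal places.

(0.216750923, 1.286438063, 0.106746282, -1.157337100)

sinθ=0.146326719, cosθ=0.989236317
temp = (F + m·l·θ̇²·sinθ)/(M+m) = (-1.386106 + 0.031915042)/2.242438 = -0.603892263
θ̈ = (g·sinθ − cosθ·temp)/(l·(4/3 − m·cos²θ/(M+m))) = 3.502298049
ẍ = temp − m·l·θ̈·cosθ/(M+m) = -0.813444429
Euler: x'=0.175249747+0.031628·1.312165683=0.216750923, ẋ'=1.312165683+0.031628·-0.813444429=1.286438063
       θ'=0.146853995+0.031628·-1.268107783=0.106746282, θ̇'=-1.268107783+0.031628·3.502298049=-1.157337100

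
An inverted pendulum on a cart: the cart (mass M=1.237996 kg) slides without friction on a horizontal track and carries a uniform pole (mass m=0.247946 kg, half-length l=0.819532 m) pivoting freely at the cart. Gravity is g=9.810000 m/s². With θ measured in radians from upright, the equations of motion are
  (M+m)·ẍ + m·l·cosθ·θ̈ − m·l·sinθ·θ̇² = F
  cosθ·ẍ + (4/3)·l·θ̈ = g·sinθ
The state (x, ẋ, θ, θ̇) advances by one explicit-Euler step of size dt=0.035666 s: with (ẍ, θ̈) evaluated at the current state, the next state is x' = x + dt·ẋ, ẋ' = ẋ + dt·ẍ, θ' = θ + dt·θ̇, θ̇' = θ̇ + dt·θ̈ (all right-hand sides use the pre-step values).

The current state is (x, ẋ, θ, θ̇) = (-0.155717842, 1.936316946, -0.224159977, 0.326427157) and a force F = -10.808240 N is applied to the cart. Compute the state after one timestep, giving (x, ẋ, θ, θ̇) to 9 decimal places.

sinθ=-0.222287434, cosθ=0.974981178
temp = (F + m·l·θ̇²·sinθ)/(M+m) = (-10.808240 + -0.004812941)/1.485942 = -7.276901077
θ̈ = (g·sinθ − cosθ·temp)/(l·(4/3 − m·cos²θ/(M+m))) = 5.104506902
ẍ = temp − m·l·θ̈·cosθ/(M+m) = -7.957468554
Euler: x'=-0.155717842+0.035666·1.936316946=-0.086657162, ẋ'=1.936316946+0.035666·-7.957468554=1.652505873
       θ'=-0.224159977+0.035666·0.326427157=-0.212517626, θ̇'=0.326427157+0.035666·5.104506902=0.508484500

(-0.086657162, 1.652505873, -0.212517626, 0.508484500)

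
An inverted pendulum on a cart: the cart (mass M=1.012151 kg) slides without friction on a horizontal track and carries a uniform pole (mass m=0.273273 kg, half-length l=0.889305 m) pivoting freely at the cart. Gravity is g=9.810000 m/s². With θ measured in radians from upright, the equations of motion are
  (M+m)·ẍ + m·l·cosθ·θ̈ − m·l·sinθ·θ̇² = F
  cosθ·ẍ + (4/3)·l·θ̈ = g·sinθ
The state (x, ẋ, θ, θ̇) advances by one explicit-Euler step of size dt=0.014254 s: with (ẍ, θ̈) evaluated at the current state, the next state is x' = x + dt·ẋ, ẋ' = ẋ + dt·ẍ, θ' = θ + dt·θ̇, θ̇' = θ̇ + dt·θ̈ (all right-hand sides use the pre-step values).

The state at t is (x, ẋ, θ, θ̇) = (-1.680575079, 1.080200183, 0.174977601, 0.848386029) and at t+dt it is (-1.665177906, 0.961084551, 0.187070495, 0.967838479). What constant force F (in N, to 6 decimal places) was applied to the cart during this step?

F = -8.766782 N

ẍ = (ẋ'−ẋ)/dt = (0.961084551−1.080200183)/0.014254 = -8.356646
θ̈ = (θ̇'−θ̇)/dt = (0.967838479−0.848386029)/0.014254 = 8.380276
sinθ=0.174086, cosθ=0.984730
F = (M+m)·ẍ + m·l·cosθ·θ̈ − m·l·sinθ·θ̇² = -10.741833 + 2.005502 − 0.030451 = -8.766782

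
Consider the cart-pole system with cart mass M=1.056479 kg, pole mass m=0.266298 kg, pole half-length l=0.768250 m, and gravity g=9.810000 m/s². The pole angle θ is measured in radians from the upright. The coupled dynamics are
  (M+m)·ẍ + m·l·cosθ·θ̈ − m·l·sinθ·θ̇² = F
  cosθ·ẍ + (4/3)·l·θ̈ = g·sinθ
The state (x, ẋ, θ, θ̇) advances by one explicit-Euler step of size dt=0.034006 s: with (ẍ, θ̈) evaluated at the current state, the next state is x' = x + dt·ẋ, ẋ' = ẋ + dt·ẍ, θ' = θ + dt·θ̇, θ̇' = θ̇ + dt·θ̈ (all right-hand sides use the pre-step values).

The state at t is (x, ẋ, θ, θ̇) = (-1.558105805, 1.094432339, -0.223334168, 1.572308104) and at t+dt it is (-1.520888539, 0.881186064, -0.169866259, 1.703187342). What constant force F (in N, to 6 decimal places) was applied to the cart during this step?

ẍ = (ẋ'−ẋ)/dt = (0.881186064−1.094432339)/0.034006 = -6.270843
θ̈ = (θ̇'−θ̇)/dt = (1.703187342−1.572308104)/0.034006 = 3.848710
sinθ=-0.221482, cosθ=0.975164
F = (M+m)·ẍ + m·l·cosθ·θ̈ − m·l·sinθ·θ̇² = -8.294926 + 0.767827 − -0.112017 = -7.415082

F = -7.415082 N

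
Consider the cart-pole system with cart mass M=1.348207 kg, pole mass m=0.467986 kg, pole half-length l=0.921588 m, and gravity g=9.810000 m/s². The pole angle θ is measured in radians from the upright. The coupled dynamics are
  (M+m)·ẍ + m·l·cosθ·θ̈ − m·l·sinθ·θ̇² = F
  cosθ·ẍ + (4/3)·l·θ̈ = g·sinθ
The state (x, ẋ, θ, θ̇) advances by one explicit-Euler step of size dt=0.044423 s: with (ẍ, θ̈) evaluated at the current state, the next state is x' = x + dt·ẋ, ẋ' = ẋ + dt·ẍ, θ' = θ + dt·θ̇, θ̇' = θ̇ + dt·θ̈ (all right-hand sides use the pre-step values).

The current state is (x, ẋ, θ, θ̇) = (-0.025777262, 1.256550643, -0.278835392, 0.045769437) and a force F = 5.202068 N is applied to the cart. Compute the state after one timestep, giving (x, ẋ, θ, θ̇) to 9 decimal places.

(0.030042487, 1.438582545, -0.276802176, -0.194261604)

sinθ=-0.275236209, cosθ=0.961376632
temp = (F + m·l·θ̇²·sinθ)/(M+m) = (5.202068 + -0.000248672)/1.816193 = 2.864133563
θ̈ = (g·sinθ − cosθ·temp)/(l·(4/3 − m·cos²θ/(M+m))) = -5.403305513
ẍ = temp − m·l·θ̈·cosθ/(M+m) = 4.097694933
Euler: x'=-0.025777262+0.044423·1.256550643=0.030042487, ẋ'=1.256550643+0.044423·4.097694933=1.438582545
       θ'=-0.278835392+0.044423·0.045769437=-0.276802176, θ̇'=0.045769437+0.044423·-5.403305513=-0.194261604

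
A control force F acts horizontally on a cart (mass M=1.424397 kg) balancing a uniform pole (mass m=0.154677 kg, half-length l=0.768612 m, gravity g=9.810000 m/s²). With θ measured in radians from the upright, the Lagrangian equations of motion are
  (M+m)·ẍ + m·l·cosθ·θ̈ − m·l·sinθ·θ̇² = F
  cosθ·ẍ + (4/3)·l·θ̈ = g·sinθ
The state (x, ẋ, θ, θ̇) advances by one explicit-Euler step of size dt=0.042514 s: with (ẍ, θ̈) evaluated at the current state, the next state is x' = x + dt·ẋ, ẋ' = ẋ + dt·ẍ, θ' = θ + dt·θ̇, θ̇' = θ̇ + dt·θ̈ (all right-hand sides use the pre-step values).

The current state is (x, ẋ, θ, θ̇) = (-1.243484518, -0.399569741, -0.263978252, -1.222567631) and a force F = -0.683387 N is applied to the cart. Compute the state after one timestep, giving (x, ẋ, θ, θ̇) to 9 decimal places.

sinθ=-0.260923050, cosθ=0.965359602
temp = (F + m·l·θ̇²·sinθ)/(M+m) = (-0.683387 + -0.046365093)/1.579074 = -0.462139262
θ̈ = (g·sinθ − cosθ·temp)/(l·(4/3 − m·cos²θ/(M+m))) = -2.213919331
ẍ = temp − m·l·θ̈·cosθ/(M+m) = -0.301229893
Euler: x'=-1.243484518+0.042514·-0.399569741=-1.260471826, ẋ'=-0.399569741+0.042514·-0.301229893=-0.412376229
       θ'=-0.263978252+0.042514·-1.222567631=-0.315954492, θ̇'=-1.222567631+0.042514·-2.213919331=-1.316690197

(-1.260471826, -0.412376229, -0.315954492, -1.316690197)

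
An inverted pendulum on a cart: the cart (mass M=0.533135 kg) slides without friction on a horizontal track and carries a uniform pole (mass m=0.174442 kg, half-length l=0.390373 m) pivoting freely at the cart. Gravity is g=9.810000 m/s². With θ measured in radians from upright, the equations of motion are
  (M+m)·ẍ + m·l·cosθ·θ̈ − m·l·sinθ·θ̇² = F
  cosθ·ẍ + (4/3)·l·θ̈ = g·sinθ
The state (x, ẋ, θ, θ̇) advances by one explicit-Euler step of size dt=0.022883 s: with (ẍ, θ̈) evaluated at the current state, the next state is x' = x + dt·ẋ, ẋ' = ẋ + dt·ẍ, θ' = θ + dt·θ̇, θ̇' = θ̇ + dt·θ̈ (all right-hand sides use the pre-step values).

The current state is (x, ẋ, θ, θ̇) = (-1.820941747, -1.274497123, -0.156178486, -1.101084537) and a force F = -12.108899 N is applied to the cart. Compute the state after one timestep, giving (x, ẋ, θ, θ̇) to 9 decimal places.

sinθ=-0.155544350, cosθ=0.987828910
temp = (F + m·l·θ̇²·sinθ)/(M+m) = (-12.108899 + -0.012841815)/0.707577 = -17.131338094
θ̈ = (g·sinθ − cosθ·temp)/(l·(4/3 − m·cos²θ/(M+m))) = 36.093451494
ẍ = temp − m·l·θ̈·cosθ/(M+m) = -20.562705868
Euler: x'=-1.820941747+0.022883·-1.274497123=-1.850106065, ẋ'=-1.274497123+0.022883·-20.562705868=-1.745033521
       θ'=-0.156178486+0.022883·-1.101084537=-0.181374603, θ̇'=-1.101084537+0.022883·36.093451494=-0.275158086

(-1.850106065, -1.745033521, -0.181374603, -0.275158086)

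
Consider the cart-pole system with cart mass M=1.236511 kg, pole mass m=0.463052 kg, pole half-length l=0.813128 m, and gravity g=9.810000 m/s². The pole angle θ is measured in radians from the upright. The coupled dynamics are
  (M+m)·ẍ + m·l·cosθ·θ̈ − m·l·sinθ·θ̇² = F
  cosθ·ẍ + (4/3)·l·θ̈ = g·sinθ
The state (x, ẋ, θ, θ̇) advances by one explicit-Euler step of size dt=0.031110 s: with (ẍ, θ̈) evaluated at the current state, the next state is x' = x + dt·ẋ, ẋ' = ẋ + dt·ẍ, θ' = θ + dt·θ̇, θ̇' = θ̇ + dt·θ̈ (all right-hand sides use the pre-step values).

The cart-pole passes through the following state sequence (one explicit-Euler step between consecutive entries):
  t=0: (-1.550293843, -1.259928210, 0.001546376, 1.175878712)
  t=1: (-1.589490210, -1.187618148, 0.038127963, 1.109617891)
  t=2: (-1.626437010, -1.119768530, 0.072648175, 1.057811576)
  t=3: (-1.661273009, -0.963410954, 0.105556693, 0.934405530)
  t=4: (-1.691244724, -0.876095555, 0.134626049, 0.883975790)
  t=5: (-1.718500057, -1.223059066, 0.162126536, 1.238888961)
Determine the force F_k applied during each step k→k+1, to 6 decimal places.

F_0 = 3.147603 N
F_1 = 3.062455 N
F_2 = 7.021724 N
F_3 = 4.128522 N
F_4 = -14.737767 N

step 0→1:
  ẍ = (ẋ'−ẋ)/dt = (-1.187618148−-1.259928210)/0.031110 = 2.324335
  θ̈ = (θ̇'−θ̇)/dt = (1.109617891−1.175878712)/0.031110 = -2.129888
  sinθ=0.001546, cosθ=0.999999
  F = (M+m)·ẍ + m·l·cosθ·θ̈ − m·l·sinθ·θ̇² = 3.950354 + -0.801946 − 0.000805 = 3.147603
step 1→2:
  ẍ = (ẋ'−ẋ)/dt = (-1.119768530−-1.187618148)/0.031110 = 2.180958
  θ̈ = (θ̇'−θ̇)/dt = (1.057811576−1.109617891)/0.031110 = -1.665262
  sinθ=0.038119, cosθ=0.999273
  F = (M+m)·ẍ + m·l·cosθ·θ̈ − m·l·sinθ·θ̇² = 3.706676 + -0.626550 − 0.017672 = 3.062455
step 2→3:
  ẍ = (ẋ'−ẋ)/dt = (-0.963410954−-1.119768530)/0.031110 = 5.025959
  θ̈ = (θ̇'−θ̇)/dt = (0.934405530−1.057811576)/0.031110 = -3.966765
  sinθ=0.072584, cosθ=0.997362
  F = (M+m)·ẍ + m·l·cosθ·θ̈ − m·l·sinθ·θ̇² = 8.541933 + -1.489629 − 0.030581 = 7.021724
step 3→4:
  ẍ = (ẋ'−ẋ)/dt = (-0.876095555−-0.963410954)/0.031110 = 2.806667
  θ̈ = (θ̇'−θ̇)/dt = (0.883975790−0.934405530)/0.031110 = -1.621014
  sinθ=0.105361, cosθ=0.994434
  F = (M+m)·ẍ + m·l·cosθ·θ̈ − m·l·sinθ·θ̇² = 4.770107 + -0.606948 − 0.034637 = 4.128522
step 4→5:
  ẍ = (ẋ'−ẋ)/dt = (-1.223059066−-0.876095555)/0.031110 = -11.152797
  θ̈ = (θ̇'−θ̇)/dt = (1.238888961−0.883975790)/0.031110 = 11.408331
  sinθ=0.134220, cosθ=0.990952
  F = (M+m)·ẍ + m·l·cosθ·θ̈ − m·l·sinθ·θ̇² = -18.954881 + 4.256604 − 0.039490 = -14.737767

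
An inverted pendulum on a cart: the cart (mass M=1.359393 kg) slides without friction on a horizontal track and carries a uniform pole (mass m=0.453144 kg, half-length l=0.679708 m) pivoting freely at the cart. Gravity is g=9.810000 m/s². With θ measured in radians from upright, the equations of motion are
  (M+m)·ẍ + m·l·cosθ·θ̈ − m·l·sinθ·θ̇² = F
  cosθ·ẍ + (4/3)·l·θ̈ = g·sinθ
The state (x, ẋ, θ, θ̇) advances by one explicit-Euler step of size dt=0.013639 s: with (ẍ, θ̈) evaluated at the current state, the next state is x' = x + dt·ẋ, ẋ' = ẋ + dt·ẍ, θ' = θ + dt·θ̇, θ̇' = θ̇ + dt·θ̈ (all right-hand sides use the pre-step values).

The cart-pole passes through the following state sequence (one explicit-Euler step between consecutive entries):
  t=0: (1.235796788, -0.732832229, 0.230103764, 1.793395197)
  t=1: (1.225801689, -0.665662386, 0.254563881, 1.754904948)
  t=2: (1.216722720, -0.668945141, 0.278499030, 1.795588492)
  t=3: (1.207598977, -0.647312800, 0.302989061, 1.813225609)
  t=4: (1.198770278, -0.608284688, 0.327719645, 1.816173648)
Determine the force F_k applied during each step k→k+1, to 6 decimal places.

step 0→1:
  ẍ = (ẋ'−ẋ)/dt = (-0.665662386−-0.732832229)/0.013639 = 4.924836
  θ̈ = (θ̇'−θ̇)/dt = (1.754904948−1.793395197)/0.013639 = -2.822073
  sinθ=0.228079, cosθ=0.973643
  F = (M+m)·ẍ + m·l·cosθ·θ̈ − m·l·sinθ·θ̇² = 8.926448 + -0.846304 − 0.225941 = 7.854203
step 1→2:
  ẍ = (ẋ'−ẋ)/dt = (-0.668945141−-0.665662386)/0.013639 = -0.240689
  θ̈ = (θ̇'−θ̇)/dt = (1.795588492−1.754904948)/0.013639 = 2.982883
  sinθ=0.251823, cosθ=0.967773
  F = (M+m)·ẍ + m·l·cosθ·θ̈ − m·l·sinθ·θ̇² = -0.436257 + 0.889137 − 0.238870 = 0.214009
step 2→3:
  ẍ = (ẋ'−ẋ)/dt = (-0.647312800−-0.668945141)/0.013639 = 1.586065
  θ̈ = (θ̇'−θ̇)/dt = (1.813225609−1.795588492)/0.013639 = 1.293139
  sinθ=0.274913, cosθ=0.961469
  F = (M+m)·ẍ + m·l·cosθ·θ̈ − m·l·sinθ·θ̇² = 2.874802 + 0.382947 − 0.273003 = 2.984746
step 3→4:
  ẍ = (ẋ'−ẋ)/dt = (-0.608284688−-0.647312800)/0.013639 = 2.861508
  θ̈ = (θ̇'−θ̇)/dt = (1.816173648−1.813225609)/0.013639 = 0.216148
  sinθ=0.298374, cosθ=0.954449
  F = (M+m)·ẍ + m·l·cosθ·θ̈ − m·l·sinθ·θ̇² = 5.186590 + 0.063542 − 0.302151 = 4.947981

F_0 = 7.854203 N
F_1 = 0.214009 N
F_2 = 2.984746 N
F_3 = 4.947981 N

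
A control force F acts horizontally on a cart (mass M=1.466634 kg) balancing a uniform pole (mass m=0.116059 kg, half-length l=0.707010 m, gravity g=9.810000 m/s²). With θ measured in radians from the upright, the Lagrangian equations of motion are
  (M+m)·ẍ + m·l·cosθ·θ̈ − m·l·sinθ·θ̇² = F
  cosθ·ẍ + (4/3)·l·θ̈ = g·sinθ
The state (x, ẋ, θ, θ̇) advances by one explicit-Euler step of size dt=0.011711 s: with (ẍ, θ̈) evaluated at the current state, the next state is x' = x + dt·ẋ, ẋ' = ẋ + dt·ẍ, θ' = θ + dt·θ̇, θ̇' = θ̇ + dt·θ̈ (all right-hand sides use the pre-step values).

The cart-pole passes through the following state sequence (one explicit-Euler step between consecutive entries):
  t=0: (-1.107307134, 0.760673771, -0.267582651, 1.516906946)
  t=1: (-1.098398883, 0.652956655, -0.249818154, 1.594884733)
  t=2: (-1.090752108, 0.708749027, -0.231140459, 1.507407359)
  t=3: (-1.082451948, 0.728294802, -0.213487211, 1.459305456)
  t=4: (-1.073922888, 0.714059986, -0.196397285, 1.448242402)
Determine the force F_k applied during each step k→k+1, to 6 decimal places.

F_0 = -13.980680 N
F_1 = 6.997812 N
F_2 = 2.356174 N
F_3 = -1.962509 N

step 0→1:
  ẍ = (ẋ'−ẋ)/dt = (0.652956655−0.760673771)/0.011711 = -9.197943
  θ̈ = (θ̇'−θ̇)/dt = (1.594884733−1.516906946)/0.011711 = 6.658508
  sinθ=-0.264401, cosθ=0.964413
  F = (M+m)·ẍ + m·l·cosθ·θ̈ − m·l·sinθ·θ̇² = -14.557521 + 0.526920 − -0.049921 = -13.980680
step 1→2:
  ẍ = (ẋ'−ẋ)/dt = (0.708749027−0.652956655)/0.011711 = 4.764100
  θ̈ = (θ̇'−θ̇)/dt = (1.507407359−1.594884733)/0.011711 = -7.469676
  sinθ=-0.247228, cosθ=0.968957
  F = (M+m)·ẍ + m·l·cosθ·θ̈ − m·l·sinθ·θ̇² = 7.540107 + -0.593897 − -0.051601 = 6.997812
step 2→3:
  ẍ = (ẋ'−ẋ)/dt = (0.728294802−0.708749027)/0.011711 = 1.669010
  θ̈ = (θ̇'−θ̇)/dt = (1.459305456−1.507407359)/0.011711 = -4.107412
  sinθ=-0.229088, cosθ=0.973406
  F = (M+m)·ẍ + m·l·cosθ·θ̈ − m·l·sinθ·θ̇² = 2.641530 + -0.328070 − -0.042714 = 2.356174
step 3→4:
  ẍ = (ẋ'−ẋ)/dt = (0.714059986−0.728294802)/0.011711 = -1.215508
  θ̈ = (θ̇'−θ̇)/dt = (1.448242402−1.459305456)/0.011711 = -0.944672
  sinθ=-0.211869, cosθ=0.977298
  F = (M+m)·ẍ + m·l·cosθ·θ̈ − m·l·sinθ·θ̇² = -1.923776 + -0.075755 − -0.037022 = -1.962509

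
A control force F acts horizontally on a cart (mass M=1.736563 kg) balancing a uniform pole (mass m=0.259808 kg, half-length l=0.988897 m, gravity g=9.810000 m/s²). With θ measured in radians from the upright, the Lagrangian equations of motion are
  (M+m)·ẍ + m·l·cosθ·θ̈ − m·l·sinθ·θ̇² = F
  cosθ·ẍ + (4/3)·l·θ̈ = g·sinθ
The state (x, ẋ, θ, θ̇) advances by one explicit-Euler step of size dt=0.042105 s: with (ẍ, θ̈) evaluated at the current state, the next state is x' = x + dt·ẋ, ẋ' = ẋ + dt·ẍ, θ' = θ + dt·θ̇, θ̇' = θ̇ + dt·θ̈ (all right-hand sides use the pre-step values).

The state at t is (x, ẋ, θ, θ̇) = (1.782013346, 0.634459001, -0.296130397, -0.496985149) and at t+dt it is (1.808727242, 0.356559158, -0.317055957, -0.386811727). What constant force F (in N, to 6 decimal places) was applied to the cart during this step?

ẍ = (ẋ'−ẋ)/dt = (0.356559158−0.634459001)/0.042105 = -6.600163
θ̈ = (θ̇'−θ̇)/dt = (-0.386811727−-0.496985149)/0.042105 = 2.616635
sinθ=-0.291821, cosθ=0.956473
F = (M+m)·ẍ + m·l·cosθ·θ̈ − m·l·sinθ·θ̇² = -13.176373 + 0.643012 − -0.018519 = -12.514842

F = -12.514842 N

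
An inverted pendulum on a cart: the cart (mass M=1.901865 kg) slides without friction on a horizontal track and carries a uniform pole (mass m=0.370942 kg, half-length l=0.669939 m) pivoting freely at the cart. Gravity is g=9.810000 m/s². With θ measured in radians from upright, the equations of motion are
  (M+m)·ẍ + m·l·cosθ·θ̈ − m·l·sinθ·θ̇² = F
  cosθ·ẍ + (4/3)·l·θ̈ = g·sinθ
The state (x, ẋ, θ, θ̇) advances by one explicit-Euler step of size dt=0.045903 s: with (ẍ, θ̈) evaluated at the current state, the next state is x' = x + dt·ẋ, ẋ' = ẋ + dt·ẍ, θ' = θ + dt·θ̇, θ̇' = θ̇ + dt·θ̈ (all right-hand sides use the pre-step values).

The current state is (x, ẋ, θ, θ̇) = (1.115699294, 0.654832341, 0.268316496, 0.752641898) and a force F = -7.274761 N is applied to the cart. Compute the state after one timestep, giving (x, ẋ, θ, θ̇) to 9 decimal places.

sinθ=0.265108547, cosθ=0.964218574
temp = (F + m·l·θ̇²·sinθ)/(M+m) = (-7.274761 + 0.037320013)/2.272807 = -3.184362327
θ̈ = (g·sinθ − cosθ·temp)/(l·(4/3 − m·cos²θ/(M+m))) = 7.164172867
ẍ = temp − m·l·θ̈·cosθ/(M+m) = -3.939663677
Euler: x'=1.115699294+0.045903·0.654832341=1.145758063, ẋ'=0.654832341+0.045903·-3.939663677=0.473989959
       θ'=0.268316496+0.045903·0.752641898=0.302865017, θ̇'=0.752641898+0.045903·7.164172867=1.081498925

(1.145758063, 0.473989959, 0.302865017, 1.081498925)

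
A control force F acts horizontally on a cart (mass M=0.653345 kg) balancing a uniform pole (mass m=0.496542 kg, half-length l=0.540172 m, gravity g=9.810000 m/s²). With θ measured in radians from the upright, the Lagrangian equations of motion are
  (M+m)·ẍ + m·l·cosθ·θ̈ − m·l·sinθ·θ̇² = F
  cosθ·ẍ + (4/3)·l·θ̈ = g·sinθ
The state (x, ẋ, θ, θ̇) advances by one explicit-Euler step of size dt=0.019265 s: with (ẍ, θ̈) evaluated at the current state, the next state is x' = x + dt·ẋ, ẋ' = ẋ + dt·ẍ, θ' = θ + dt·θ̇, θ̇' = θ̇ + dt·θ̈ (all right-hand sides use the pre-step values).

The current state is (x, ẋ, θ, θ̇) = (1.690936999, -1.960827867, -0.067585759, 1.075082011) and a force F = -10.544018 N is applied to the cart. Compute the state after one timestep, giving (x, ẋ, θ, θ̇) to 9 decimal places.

(1.653161650, -2.215957382, -0.046874304, 1.410785854)

sinθ=-0.067534317, cosθ=0.997716952
temp = (F + m·l·θ̇²·sinθ)/(M+m) = (-10.544018 + -0.020936099)/1.149887 = -9.187819411
θ̈ = (g·sinθ − cosθ·temp)/(l·(4/3 − m·cos²θ/(M+m))) = 17.425582318
ẍ = temp − m·l·θ̈·cosθ/(M+m) = -13.243161966
Euler: x'=1.690936999+0.019265·-1.960827867=1.653161650, ẋ'=-1.960827867+0.019265·-13.243161966=-2.215957382
       θ'=-0.067585759+0.019265·1.075082011=-0.046874304, θ̇'=1.075082011+0.019265·17.425582318=1.410785854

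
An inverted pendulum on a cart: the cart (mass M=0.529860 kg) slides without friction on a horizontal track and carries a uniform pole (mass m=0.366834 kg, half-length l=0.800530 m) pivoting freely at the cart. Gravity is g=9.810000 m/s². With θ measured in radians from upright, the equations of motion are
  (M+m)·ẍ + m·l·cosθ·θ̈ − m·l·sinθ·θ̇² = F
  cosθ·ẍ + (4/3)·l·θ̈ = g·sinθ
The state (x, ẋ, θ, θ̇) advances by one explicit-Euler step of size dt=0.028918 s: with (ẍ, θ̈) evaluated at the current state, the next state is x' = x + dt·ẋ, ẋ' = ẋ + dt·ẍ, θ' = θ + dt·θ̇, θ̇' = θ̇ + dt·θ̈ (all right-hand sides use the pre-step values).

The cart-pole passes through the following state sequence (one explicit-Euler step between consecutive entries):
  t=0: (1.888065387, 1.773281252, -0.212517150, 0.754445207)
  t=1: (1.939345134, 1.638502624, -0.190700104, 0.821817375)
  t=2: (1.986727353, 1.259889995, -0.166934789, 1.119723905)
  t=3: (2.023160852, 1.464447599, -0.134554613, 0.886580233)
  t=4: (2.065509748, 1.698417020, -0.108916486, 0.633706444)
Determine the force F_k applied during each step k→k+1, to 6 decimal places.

step 0→1:
  ẍ = (ẋ'−ẋ)/dt = (1.638502624−1.773281252)/0.028918 = -4.660717
  θ̈ = (θ̇'−θ̇)/dt = (0.821817375−0.754445207)/0.028918 = 2.329766
  sinθ=-0.210921, cosθ=0.977503
  F = (M+m)·ẍ + m·l·cosθ·θ̈ − m·l·sinθ·θ̇² = -4.179237 + 0.668771 − -0.035255 = -3.475211
step 1→2:
  ẍ = (ẋ'−ẋ)/dt = (1.259889995−1.638502624)/0.028918 = -13.092628
  θ̈ = (θ̇'−θ̇)/dt = (1.119723905−0.821817375)/0.028918 = 10.301768
  sinθ=-0.189546, cosθ=0.981872
  F = (M+m)·ẍ + m·l·cosθ·θ̈ − m·l·sinθ·θ̇² = -11.740081 + 2.970392 − -0.037594 = -8.732096
step 2→3:
  ẍ = (ẋ'−ẋ)/dt = (1.464447599−1.259889995)/0.028918 = 7.073712
  θ̈ = (θ̇'−θ̇)/dt = (0.886580233−1.119723905)/0.028918 = -8.062234
  sinθ=-0.166161, cosθ=0.986099
  F = (M+m)·ẍ + m·l·cosθ·θ̈ − m·l·sinθ·θ̇² = 6.342955 + -2.334656 − -0.061178 = 4.069477
step 3→4:
  ẍ = (ẋ'−ẋ)/dt = (1.698417020−1.464447599)/0.028918 = 8.090788
  θ̈ = (θ̇'−θ̇)/dt = (0.633706444−0.886580233)/0.028918 = -8.744512
  sinθ=-0.134149, cosθ=0.990961
  F = (M+m)·ẍ + m·l·cosθ·θ̈ − m·l·sinθ·θ̇² = 7.254961 + -2.544716 − -0.030965 = 4.741210

F_0 = -3.475211 N
F_1 = -8.732096 N
F_2 = 4.069477 N
F_3 = 4.741210 N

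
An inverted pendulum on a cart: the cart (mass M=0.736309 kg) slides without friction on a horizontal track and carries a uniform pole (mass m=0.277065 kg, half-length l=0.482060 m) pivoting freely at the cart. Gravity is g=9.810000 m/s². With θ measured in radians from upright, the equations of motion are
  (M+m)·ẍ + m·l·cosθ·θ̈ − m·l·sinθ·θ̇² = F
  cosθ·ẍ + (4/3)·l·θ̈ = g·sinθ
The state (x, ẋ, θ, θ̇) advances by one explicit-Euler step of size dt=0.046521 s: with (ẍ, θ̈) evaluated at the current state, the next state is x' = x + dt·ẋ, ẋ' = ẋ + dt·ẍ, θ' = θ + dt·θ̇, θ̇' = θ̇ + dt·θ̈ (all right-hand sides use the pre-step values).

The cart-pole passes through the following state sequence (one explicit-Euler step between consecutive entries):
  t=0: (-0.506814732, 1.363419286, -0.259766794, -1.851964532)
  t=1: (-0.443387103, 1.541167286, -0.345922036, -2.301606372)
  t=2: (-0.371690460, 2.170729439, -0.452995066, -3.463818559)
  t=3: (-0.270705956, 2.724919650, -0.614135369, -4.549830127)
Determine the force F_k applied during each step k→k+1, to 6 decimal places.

step 0→1:
  ẍ = (ẋ'−ẋ)/dt = (1.541167286−1.363419286)/0.046521 = 3.820812
  θ̈ = (θ̇'−θ̇)/dt = (-2.301606372−-1.851964532)/0.046521 = -9.665352
  sinθ=-0.256855, cosθ=0.966450
  F = (M+m)·ẍ + m·l·cosθ·θ̈ − m·l·sinθ·θ̇² = 3.871912 + -1.247613 − -0.117662 = 2.741961
step 1→2:
  ẍ = (ẋ'−ẋ)/dt = (2.170729439−1.541167286)/0.046521 = 13.532859
  θ̈ = (θ̇'−θ̇)/dt = (-3.463818559−-2.301606372)/0.046521 = -24.982528
  sinθ=-0.339064, cosθ=0.940763
  F = (M+m)·ẍ + m·l·cosθ·θ̈ − m·l·sinθ·θ̇² = 13.713848 + -3.139059 − -0.239898 = 10.814687
step 2→3:
  ẍ = (ẋ'−ẋ)/dt = (2.724919650−2.170729439)/0.046521 = 11.912689
  θ̈ = (θ̇'−θ̇)/dt = (-4.549830127−-3.463818559)/0.046521 = -23.344545
  sinθ=-0.437660, cosθ=0.899140
  F = (M+m)·ẍ + m·l·cosθ·θ̈ − m·l·sinθ·θ̇² = 12.072009 + -2.803468 − -0.701343 = 9.969884

F_0 = 2.741961 N
F_1 = 10.814687 N
F_2 = 9.969884 N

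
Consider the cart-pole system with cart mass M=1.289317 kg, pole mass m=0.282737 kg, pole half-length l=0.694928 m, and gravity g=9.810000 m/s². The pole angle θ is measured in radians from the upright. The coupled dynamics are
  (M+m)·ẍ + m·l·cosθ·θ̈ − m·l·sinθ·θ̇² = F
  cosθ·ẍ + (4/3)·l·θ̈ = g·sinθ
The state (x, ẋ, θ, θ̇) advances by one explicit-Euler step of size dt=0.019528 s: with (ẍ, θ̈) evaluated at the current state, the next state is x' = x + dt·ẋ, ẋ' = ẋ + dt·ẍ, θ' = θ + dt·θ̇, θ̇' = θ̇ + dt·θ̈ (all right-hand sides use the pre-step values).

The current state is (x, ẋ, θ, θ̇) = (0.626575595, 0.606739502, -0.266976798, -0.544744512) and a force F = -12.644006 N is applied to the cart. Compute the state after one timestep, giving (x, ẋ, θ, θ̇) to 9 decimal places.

sinθ=-0.263816548, cosθ=0.964572874
temp = (F + m·l·θ̇²·sinθ)/(M+m) = (-12.644006 + -0.015381908)/1.572054 = -8.052769121
θ̈ = (g·sinθ − cosθ·temp)/(l·(4/3 − m·cos²θ/(M+m))) = 6.392121822
ẍ = temp − m·l·θ̈·cosθ/(M+m) = -8.823379908
Euler: x'=0.626575595+0.019528·0.606739502=0.638424004, ẋ'=0.606739502+0.019528·-8.823379908=0.434436539
       θ'=-0.266976798+0.019528·-0.544744512=-0.277614569, θ̇'=-0.544744512+0.019528·6.392121822=-0.419919157

(0.638424004, 0.434436539, -0.277614569, -0.419919157)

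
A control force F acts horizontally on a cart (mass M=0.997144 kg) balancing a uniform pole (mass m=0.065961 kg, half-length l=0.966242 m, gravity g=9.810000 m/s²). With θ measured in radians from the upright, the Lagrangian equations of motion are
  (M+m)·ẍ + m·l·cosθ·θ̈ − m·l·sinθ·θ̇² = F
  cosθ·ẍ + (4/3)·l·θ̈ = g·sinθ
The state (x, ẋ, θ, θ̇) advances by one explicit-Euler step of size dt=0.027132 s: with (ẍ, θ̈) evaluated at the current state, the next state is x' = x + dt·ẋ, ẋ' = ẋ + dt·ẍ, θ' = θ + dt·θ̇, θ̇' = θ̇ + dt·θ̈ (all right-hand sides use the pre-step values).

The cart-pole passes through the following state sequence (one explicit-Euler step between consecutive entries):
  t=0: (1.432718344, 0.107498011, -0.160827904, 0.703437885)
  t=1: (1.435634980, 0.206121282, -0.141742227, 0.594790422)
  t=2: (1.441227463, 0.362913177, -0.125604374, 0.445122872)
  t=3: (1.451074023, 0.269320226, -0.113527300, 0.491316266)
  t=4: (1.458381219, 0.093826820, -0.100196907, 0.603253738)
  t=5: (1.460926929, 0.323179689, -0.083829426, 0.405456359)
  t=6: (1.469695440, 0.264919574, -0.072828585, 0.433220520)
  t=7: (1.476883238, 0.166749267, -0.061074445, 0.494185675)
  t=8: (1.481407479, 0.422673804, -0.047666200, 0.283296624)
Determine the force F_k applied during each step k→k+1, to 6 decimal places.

F_0 = 3.617452 N
F_1 = 5.798665 N
F_2 = -3.557987 N
F_3 = -6.613309 N
F_4 = 8.526680 N
F_5 = -2.216921 N
F_6 = -3.702877 N
F_7 = 9.534300 N

step 0→1:
  ẍ = (ẋ'−ẋ)/dt = (0.206121282−0.107498011)/0.027132 = 3.634943
  θ̈ = (θ̇'−θ̇)/dt = (0.594790422−0.703437885)/0.027132 = -4.004403
  sinθ=-0.160135, cosθ=0.987095
  F = (M+m)·ẍ + m·l·cosθ·θ̈ − m·l·sinθ·θ̇² = 3.864326 + -0.251924 − -0.005050 = 3.617452
step 1→2:
  ẍ = (ẋ'−ẋ)/dt = (0.362913177−0.206121282)/0.027132 = 5.778855
  θ̈ = (θ̇'−θ̇)/dt = (0.445122872−0.594790422)/0.027132 = -5.516274
  sinθ=-0.141268, cosθ=0.989971
  F = (M+m)·ẍ + m·l·cosθ·θ̈ − m·l·sinθ·θ̇² = 6.143530 + -0.348050 − -0.003185 = 5.798665
step 2→3:
  ẍ = (ẋ'−ẋ)/dt = (0.269320226−0.362913177)/0.027132 = -3.449541
  θ̈ = (θ̇'−θ̇)/dt = (0.491316266−0.445122872)/0.027132 = 1.702543
  sinθ=-0.125274, cosθ=0.992122
  F = (M+m)·ẍ + m·l·cosθ·θ̈ − m·l·sinθ·θ̇² = -3.667224 + 0.107656 − -0.001582 = -3.557987
step 3→4:
  ẍ = (ẋ'−ẋ)/dt = (0.093826820−0.269320226)/0.027132 = -6.468134
  θ̈ = (θ̇'−θ̇)/dt = (0.603253738−0.491316266)/0.027132 = 4.125662
  sinθ=-0.113284, cosθ=0.993563
  F = (M+m)·ẍ + m·l·cosθ·θ̈ − m·l·sinθ·θ̇² = -6.876305 + 0.261253 − -0.001743 = -6.613309
step 4→5:
  ẍ = (ẋ'−ẋ)/dt = (0.323179689−0.093826820)/0.027132 = 8.453224
  θ̈ = (θ̇'−θ̇)/dt = (0.405456359−0.603253738)/0.027132 = -7.290188
  sinθ=-0.100029, cosθ=0.994984
  F = (M+m)·ẍ + m·l·cosθ·θ̈ − m·l·sinθ·θ̇² = 8.986664 + -0.462305 − -0.002320 = 8.526680
step 5→6:
  ẍ = (ẋ'−ẋ)/dt = (0.264919574−0.323179689)/0.027132 = -2.147284
  θ̈ = (θ̇'−θ̇)/dt = (0.433220520−0.405456359)/0.027132 = 1.023299
  sinθ=-0.083731, cosθ=0.996488
  F = (M+m)·ẍ + m·l·cosθ·θ̈ − m·l·sinθ·θ̇² = -2.282789 + 0.064990 − -0.000877 = -2.216921
step 6→7:
  ẍ = (ẋ'−ẋ)/dt = (0.166749267−0.264919574)/0.027132 = -3.618248
  θ̈ = (θ̇'−θ̇)/dt = (0.494185675−0.433220520)/0.027132 = 2.246983
  sinθ=-0.072764, cosθ=0.997349
  F = (M+m)·ẍ + m·l·cosθ·θ̈ − m·l·sinθ·θ̇² = -3.846578 + 0.142830 − -0.000870 = -3.702877
step 7→8:
  ẍ = (ẋ'−ẋ)/dt = (0.422673804−0.166749267)/0.027132 = 9.432572
  θ̈ = (θ̇'−θ̇)/dt = (0.283296624−0.494185675)/0.027132 = -7.772706
  sinθ=-0.061036, cosθ=0.998136
  F = (M+m)·ẍ + m·l·cosθ·θ̈ − m·l·sinθ·θ̇² = 10.027814 + -0.494464 − -0.000950 = 9.534300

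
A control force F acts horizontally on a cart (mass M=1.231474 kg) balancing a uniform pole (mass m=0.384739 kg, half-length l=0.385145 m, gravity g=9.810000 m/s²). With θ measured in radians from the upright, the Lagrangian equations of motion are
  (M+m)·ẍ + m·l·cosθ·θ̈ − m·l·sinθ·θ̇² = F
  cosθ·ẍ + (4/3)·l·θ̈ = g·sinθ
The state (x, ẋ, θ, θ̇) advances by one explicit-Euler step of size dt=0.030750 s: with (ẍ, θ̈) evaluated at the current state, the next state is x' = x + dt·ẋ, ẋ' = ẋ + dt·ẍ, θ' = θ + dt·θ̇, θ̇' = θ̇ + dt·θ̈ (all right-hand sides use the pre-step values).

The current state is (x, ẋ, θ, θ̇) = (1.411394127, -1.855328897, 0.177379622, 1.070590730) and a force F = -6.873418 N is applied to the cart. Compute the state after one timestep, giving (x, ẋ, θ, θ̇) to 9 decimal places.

(1.354342763, -2.024075676, 0.210300287, 1.497689857)

sinθ=0.176450919, cosθ=0.984309440
temp = (F + m·l·θ̇²·sinθ)/(M+m) = (-6.873418 + 0.029968248)/1.616213 = -4.234249911
θ̈ = (g·sinθ − cosθ·temp)/(l·(4/3 − m·cos²θ/(M+m))) = 13.889402502
ẍ = temp − m·l·θ̈·cosθ/(M+m) = -5.487700140
Euler: x'=1.411394127+0.030750·-1.855328897=1.354342763, ẋ'=-1.855328897+0.030750·-5.487700140=-2.024075676
       θ'=0.177379622+0.030750·1.070590730=0.210300287, θ̇'=1.070590730+0.030750·13.889402502=1.497689857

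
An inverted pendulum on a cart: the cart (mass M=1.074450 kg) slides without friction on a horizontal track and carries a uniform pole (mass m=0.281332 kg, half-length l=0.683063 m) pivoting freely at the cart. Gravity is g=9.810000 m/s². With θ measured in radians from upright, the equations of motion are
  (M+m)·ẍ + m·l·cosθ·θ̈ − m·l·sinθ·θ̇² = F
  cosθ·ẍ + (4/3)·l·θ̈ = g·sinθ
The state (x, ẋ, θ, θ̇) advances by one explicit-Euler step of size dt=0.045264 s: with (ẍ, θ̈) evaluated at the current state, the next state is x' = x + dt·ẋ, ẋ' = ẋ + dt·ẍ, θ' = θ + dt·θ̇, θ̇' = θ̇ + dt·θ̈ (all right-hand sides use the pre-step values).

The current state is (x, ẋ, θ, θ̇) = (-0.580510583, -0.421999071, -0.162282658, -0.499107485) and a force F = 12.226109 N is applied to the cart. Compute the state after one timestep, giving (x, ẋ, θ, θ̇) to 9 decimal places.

(-0.599611949, 0.071781585, -0.184874259, -1.112927496)

sinθ=-0.161571292, cosθ=0.986861043
temp = (F + m·l·θ̇²·sinθ)/(M+m) = (12.226109 + -0.007734500)/1.355782 = 9.012049503
θ̈ = (g·sinθ − cosθ·temp)/(l·(4/3 − m·cos²θ/(M+m))) = -13.560887477
ẍ = temp − m·l·θ̈·cosθ/(M+m) = 10.908904569
Euler: x'=-0.580510583+0.045264·-0.421999071=-0.599611949, ẋ'=-0.421999071+0.045264·10.908904569=0.071781585
       θ'=-0.162282658+0.045264·-0.499107485=-0.184874259, θ̇'=-0.499107485+0.045264·-13.560887477=-1.112927496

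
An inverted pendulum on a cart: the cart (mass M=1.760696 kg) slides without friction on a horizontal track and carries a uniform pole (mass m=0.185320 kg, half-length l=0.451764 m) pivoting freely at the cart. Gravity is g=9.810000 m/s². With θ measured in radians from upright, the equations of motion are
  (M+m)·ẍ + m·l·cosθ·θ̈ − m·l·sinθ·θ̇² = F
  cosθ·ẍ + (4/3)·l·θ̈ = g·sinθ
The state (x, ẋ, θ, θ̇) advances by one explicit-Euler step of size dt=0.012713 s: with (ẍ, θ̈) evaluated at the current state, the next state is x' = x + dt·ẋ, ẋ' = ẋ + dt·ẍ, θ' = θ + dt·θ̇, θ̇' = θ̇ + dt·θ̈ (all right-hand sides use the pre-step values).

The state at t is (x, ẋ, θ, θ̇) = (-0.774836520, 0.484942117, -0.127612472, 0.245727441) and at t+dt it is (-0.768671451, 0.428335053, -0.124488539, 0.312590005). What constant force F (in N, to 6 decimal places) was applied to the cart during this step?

F = -8.227625 N

ẍ = (ẋ'−ẋ)/dt = (0.428335053−0.484942117)/0.012713 = -4.452691
θ̈ = (θ̇'−θ̇)/dt = (0.312590005−0.245727441)/0.012713 = 5.259385
sinθ=-0.127266, cosθ=0.991869
F = (M+m)·ẍ + m·l·cosθ·θ̈ − m·l·sinθ·θ̇² = -8.665008 + 0.436740 − -0.000643 = -8.227625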